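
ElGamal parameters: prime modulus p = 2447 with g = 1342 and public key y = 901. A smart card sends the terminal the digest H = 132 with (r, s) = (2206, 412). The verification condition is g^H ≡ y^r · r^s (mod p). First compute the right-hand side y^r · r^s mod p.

1427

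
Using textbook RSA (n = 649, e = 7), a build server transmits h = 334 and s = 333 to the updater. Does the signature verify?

s^2 ≡ 333^2 = 110889 ≡ 559
s^4 ≡ 559^2 = 312481 ≡ 312
7 = 4 + 2 + 1, so s^7 ≡ 312·559·333 ≡ 152 (mod 649)
s^7 mod 649 = 152, but h = 334.

does not verify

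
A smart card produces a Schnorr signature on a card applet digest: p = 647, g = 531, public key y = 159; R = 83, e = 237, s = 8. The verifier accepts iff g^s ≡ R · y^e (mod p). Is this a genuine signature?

genuine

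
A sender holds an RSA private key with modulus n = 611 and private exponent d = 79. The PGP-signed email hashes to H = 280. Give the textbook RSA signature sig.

292

H^79 mod 611 = 292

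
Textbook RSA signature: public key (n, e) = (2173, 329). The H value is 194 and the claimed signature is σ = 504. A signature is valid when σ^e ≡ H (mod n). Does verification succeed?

fails

σ^2 ≡ 504^2 = 254016 ≡ 1948
σ^4 ≡ 1948^2 = 3794704 ≡ 646
σ^8 ≡ 646^2 = 417316 ≡ 100
σ^16 ≡ 100^2 = 10000 ≡ 1308
σ^32 ≡ 1308^2 = 1710864 ≡ 713
σ^64 ≡ 713^2 = 508369 ≡ 2060
σ^128 ≡ 2060^2 = 4243600 ≡ 1904
σ^256 ≡ 1904^2 = 3625216 ≡ 652
329 = 256 + 64 + 8 + 1, so σ^329 ≡ 652·2060·100·504 ≡ 1979 (mod 2173)
1979 ≠ 194, so verification fails.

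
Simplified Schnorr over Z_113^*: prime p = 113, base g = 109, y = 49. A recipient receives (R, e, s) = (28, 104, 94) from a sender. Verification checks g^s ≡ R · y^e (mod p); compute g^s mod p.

49

109^94 mod 113 = 49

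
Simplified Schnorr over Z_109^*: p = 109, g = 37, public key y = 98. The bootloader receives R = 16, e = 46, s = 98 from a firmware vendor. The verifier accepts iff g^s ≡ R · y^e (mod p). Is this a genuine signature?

forged

g^s mod p:
Squares mod 109: 37^1≡37, 37^2≡61, 37^4≡15, 37^8≡7, 37^16≡49, 37^32≡3, 37^64≡9
98 = 64 + 32 + 2, so 37^98 ≡ 9·3·61 ≡ 12 (mod 109)
R · y^e mod p:
Squares mod 109: 98^1≡98, 98^2≡12, 98^4≡35, 98^8≡26, 98^16≡22, 98^32≡48
46 = 32 + 8 + 4 + 2, so 98^46 ≡ 48·26·35·12 ≡ 88 (mod 109)
16·88 = 1408 ≡ 100 (mod 109)
12 ≠ 100; the check fails.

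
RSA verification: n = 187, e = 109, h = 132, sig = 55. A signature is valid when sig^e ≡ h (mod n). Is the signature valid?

sig^2 ≡ 55^2 = 3025 ≡ 33
sig^4 ≡ 33^2 = 1089 ≡ 154
sig^8 ≡ 154^2 = 23716 ≡ 154
sig^16 ≡ 154^2 = 23716 ≡ 154
sig^32 ≡ 154^2 = 23716 ≡ 154
sig^64 ≡ 154^2 = 23716 ≡ 154
109 = 64 + 32 + 8 + 4 + 1, so sig^109 ≡ 154·154·154·154·55 ≡ 55 (mod 187)
sig^109 mod 187 = 55, but h = 132.

invalid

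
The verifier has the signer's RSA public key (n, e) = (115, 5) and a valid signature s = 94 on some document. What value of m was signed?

s^2 ≡ 94^2 = 8836 ≡ 96
s^4 ≡ 96^2 = 9216 ≡ 16
5 = 4 + 1, so s^5 ≡ 16·94 ≡ 9 (mod 115)

9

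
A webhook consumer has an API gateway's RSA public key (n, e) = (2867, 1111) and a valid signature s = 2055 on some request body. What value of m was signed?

713

s^2 ≡ 2055^2 = 4223025 ≡ 2801
s^4 ≡ 2801^2 = 7845601 ≡ 1489
s^8 ≡ 1489^2 = 2217121 ≡ 930
s^16 ≡ 930^2 = 864900 ≡ 1933
s^32 ≡ 1933^2 = 3736489 ≡ 788
s^64 ≡ 788^2 = 620944 ≡ 1672
s^128 ≡ 1672^2 = 2795584 ≡ 259
s^256 ≡ 259^2 = 67081 ≡ 1140
s^512 ≡ 1140^2 = 1299600 ≡ 849
s^1024 ≡ 849^2 = 720801 ≡ 1184
1111 = 1024 + 64 + 16 + 4 + 2 + 1, so s^1111 ≡ 1184·1672·1933·1489·2801·2055 ≡ 713 (mod 2867)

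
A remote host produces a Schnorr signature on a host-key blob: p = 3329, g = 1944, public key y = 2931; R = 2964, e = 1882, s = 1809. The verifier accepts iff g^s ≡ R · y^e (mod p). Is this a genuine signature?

genuine

g^s mod p:
1944^2 = 3779136 ≡ 721
1944^4 ≡ 721^2 = 519841 ≡ 517
1944^8 ≡ 517^2 = 267289 ≡ 969
1944^16 ≡ 969^2 = 938961 ≡ 183
1944^32 ≡ 183^2 = 33489 ≡ 199
1944^64 ≡ 199^2 = 39601 ≡ 2982
1944^128 ≡ 2982^2 = 8892324 ≡ 565
1944^256 ≡ 565^2 = 319225 ≡ 2970
1944^512 ≡ 2970^2 = 8820900 ≡ 2379
1944^1024 ≡ 2379^2 = 5659641 ≡ 341
1809 = 1024 + 512 + 256 + 16 + 1, so 1944^1809 ≡ 341·2379·2970·183·1944 ≡ 1811 (mod 3329)
R · y^e mod p:
2931^2 = 8590761 ≡ 1941
2931^4 ≡ 1941^2 = 3767481 ≡ 2382
2931^8 ≡ 2382^2 = 5673924 ≡ 1308
2931^16 ≡ 1308^2 = 1710864 ≡ 3087
2931^32 ≡ 3087^2 = 9529569 ≡ 1971
2931^64 ≡ 1971^2 = 3884841 ≡ 3227
2931^128 ≡ 3227^2 = 10413529 ≡ 417
2931^256 ≡ 417^2 = 173889 ≡ 781
2931^512 ≡ 781^2 = 609961 ≡ 754
2931^1024 ≡ 754^2 = 568516 ≡ 2586
1882 = 1024 + 512 + 256 + 64 + 16 + 8 + 2, so 2931^1882 ≡ 2586·754·781·3227·3087·1308·1941 ≡ 1354 (mod 3329)
2964·1354 = 4013256 ≡ 1811 (mod 3329)
1811 ≡ 1811 (mod 3329); signature holds.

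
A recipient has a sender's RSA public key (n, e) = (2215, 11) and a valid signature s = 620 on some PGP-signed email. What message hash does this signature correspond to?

s^2 ≡ 620^2 = 384400 ≡ 1205
s^4 ≡ 1205^2 = 1452025 ≡ 1200
s^8 ≡ 1200^2 = 1440000 ≡ 250
11 = 8 + 2 + 1, so s^11 ≡ 250·1205·620 ≡ 1770 (mod 2215)

1770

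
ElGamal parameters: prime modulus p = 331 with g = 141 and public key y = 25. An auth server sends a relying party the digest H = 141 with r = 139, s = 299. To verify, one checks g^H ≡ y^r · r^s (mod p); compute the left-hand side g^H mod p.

67

141^2 = 19881 ≡ 21
141^4 ≡ 21^2 = 441 ≡ 110
141^8 ≡ 110^2 = 12100 ≡ 184
141^16 ≡ 184^2 = 33856 ≡ 94
141^32 ≡ 94^2 = 8836 ≡ 230
141^64 ≡ 230^2 = 52900 ≡ 271
141^128 ≡ 271^2 = 73441 ≡ 290
141 = 128 + 8 + 4 + 1, so 141^141 ≡ 290·184·110·141 ≡ 67 (mod 331)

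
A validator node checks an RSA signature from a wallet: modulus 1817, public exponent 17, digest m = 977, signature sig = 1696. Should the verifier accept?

Squares mod 1817: sig^1≡1696, sig^2≡105, sig^4≡123, sig^8≡593, sig^16≡968
17 = 16 + 1, so sig^17 ≡ 968·1696 ≡ 977 (mod 1817)
sig^17 mod 1817 = 977 matches m.

accept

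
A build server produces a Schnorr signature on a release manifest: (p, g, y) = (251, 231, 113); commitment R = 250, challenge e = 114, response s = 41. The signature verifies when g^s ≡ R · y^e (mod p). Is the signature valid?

valid

g^s mod p:
231^2 = 53361 ≡ 149
231^4 ≡ 149^2 = 22201 ≡ 113
231^8 ≡ 113^2 = 12769 ≡ 219
231^16 ≡ 219^2 = 47961 ≡ 20
231^32 ≡ 20^2 = 400 ≡ 149
41 = 32 + 8 + 1, so 231^41 ≡ 149·219·231 ≡ 231 (mod 251)
R · y^e mod p:
113^2 = 12769 ≡ 219
113^4 ≡ 219^2 = 47961 ≡ 20
113^8 ≡ 20^2 = 400 ≡ 149
113^16 ≡ 149^2 = 22201 ≡ 113
113^32 ≡ 113^2 = 12769 ≡ 219
113^64 ≡ 219^2 = 47961 ≡ 20
114 = 64 + 32 + 16 + 2, so 113^114 ≡ 20·219·113·219 ≡ 20 (mod 251)
250·20 = 5000 ≡ 231 (mod 251)
231 ≡ 231 (mod 251); signature holds.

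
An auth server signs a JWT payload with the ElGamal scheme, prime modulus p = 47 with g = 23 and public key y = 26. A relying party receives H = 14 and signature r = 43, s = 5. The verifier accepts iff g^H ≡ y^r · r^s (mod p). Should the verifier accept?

Left side g^H mod p:
Squares mod 47: 23^1≡23, 23^2≡12, 23^4≡3, 23^8≡9
14 = 8 + 4 + 2, so 23^14 ≡ 9·3·12 ≡ 42 (mod 47)
Right side y^r · r^s mod p:
Squares mod 47: 26^1≡26, 26^2≡18, 26^4≡42, 26^8≡25, 26^16≡14, 26^32≡8
43 = 32 + 8 + 2 + 1, so 26^43 ≡ 8·25·18·26 ≡ 23 (mod 47)
Squares mod 47: 43^1≡43, 43^2≡16, 43^4≡21
5 = 4 + 1, so 43^5 ≡ 21·43 ≡ 10 (mod 47)
23·10 = 230 ≡ 42 (mod 47)
42 ≡ 42 (mod 47), so the signature is genuine.

accept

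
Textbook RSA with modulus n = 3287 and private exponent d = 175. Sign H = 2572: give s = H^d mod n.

H^2 ≡ 2572^2 = 6615184 ≡ 1740
H^4 ≡ 1740^2 = 3027600 ≡ 273
H^8 ≡ 273^2 = 74529 ≡ 2215
H^16 ≡ 2215^2 = 4906225 ≡ 2021
H^32 ≡ 2021^2 = 4084441 ≡ 1987
H^64 ≡ 1987^2 = 3948169 ≡ 482
H^128 ≡ 482^2 = 232324 ≡ 2234
175 = 128 + 32 + 8 + 4 + 2 + 1, so H^175 ≡ 2234·1987·2215·273·1740·2572 ≡ 2192 (mod 3287)

2192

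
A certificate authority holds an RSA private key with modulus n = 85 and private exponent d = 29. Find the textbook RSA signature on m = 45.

75

m^2 ≡ 45^2 = 2025 ≡ 70
m^4 ≡ 70^2 = 4900 ≡ 55
m^8 ≡ 55^2 = 3025 ≡ 50
m^16 ≡ 50^2 = 2500 ≡ 35
29 = 16 + 8 + 4 + 1, so m^29 ≡ 35·50·55·45 ≡ 75 (mod 85)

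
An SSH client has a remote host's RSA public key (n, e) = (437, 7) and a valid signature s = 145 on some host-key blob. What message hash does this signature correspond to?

Squares mod 437: s^1≡145, s^2≡49, s^4≡216
7 = 4 + 2 + 1, so s^7 ≡ 216·49·145 ≡ 373 (mod 437)

373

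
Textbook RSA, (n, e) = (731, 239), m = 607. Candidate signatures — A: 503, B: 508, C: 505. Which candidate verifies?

Candidate A: 503^239 mod 731 = 607
  → matches m = 607
Candidate B: 508^239 mod 731 = 637
Candidate C: 505^239 mod 731 = 333

A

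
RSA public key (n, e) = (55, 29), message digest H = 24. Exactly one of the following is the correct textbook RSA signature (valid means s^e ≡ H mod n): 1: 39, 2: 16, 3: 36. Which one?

1

Candidate 1: Squares mod 55: 39^1≡39, 39^2≡36, 39^4≡31, 39^8≡26, 39^16≡16; 29 = 16 + 8 + 4 + 1, so 39^29 ≡ 16·26·31·39 ≡ 24 (mod 55)
  → matches H = 24
Candidate 2: Squares mod 55: 16^1≡16, 16^2≡36, 16^4≡31, 16^8≡26, 16^16≡16; 29 = 16 + 8 + 4 + 1, so 16^29 ≡ 16·26·31·16 ≡ 31 (mod 55)
Candidate 3: Squares mod 55: 36^1≡36, 36^2≡31, 36^4≡26, 36^8≡16, 36^16≡36; 29 = 16 + 8 + 4 + 1, so 36^29 ≡ 36·16·26·36 ≡ 26 (mod 55)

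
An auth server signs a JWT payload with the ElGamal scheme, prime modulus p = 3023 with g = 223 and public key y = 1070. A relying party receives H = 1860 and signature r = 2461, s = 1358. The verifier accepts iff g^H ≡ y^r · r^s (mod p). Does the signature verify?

verifies

Left side g^H mod p:
223^2 = 49729 ≡ 1361
223^4 ≡ 1361^2 = 1852321 ≡ 2245
223^8 ≡ 2245^2 = 5040025 ≡ 684
223^16 ≡ 684^2 = 467856 ≡ 2314
223^32 ≡ 2314^2 = 5354596 ≡ 863
223^64 ≡ 863^2 = 744769 ≡ 1111
223^128 ≡ 1111^2 = 1234321 ≡ 937
223^256 ≡ 937^2 = 877969 ≡ 1299
223^512 ≡ 1299^2 = 1687401 ≡ 567
223^1024 ≡ 567^2 = 321489 ≡ 1051
1860 = 1024 + 512 + 256 + 64 + 4, so 223^1860 ≡ 1051·567·1299·1111·2245 ≡ 1810 (mod 3023)
Right side y^r · r^s mod p:
1070^2 = 1144900 ≡ 2206
1070^4 ≡ 2206^2 = 4866436 ≡ 2429
1070^8 ≡ 2429^2 = 5900041 ≡ 2168
1070^16 ≡ 2168^2 = 4700224 ≡ 2482
1070^32 ≡ 2482^2 = 6160324 ≡ 2473
1070^64 ≡ 2473^2 = 6115729 ≡ 200
1070^128 ≡ 200^2 = 40000 ≡ 701
1070^256 ≡ 701^2 = 491401 ≡ 1675
1070^512 ≡ 1675^2 = 2805625 ≡ 281
1070^1024 ≡ 281^2 = 78961 ≡ 363
1070^2048 ≡ 363^2 = 131769 ≡ 1780
2461 = 2048 + 256 + 128 + 16 + 8 + 4 + 1, so 1070^2461 ≡ 1780·1675·701·2482·2168·2429·1070 ≡ 2466 (mod 3023)
2461^2 = 6056521 ≡ 1452
2461^4 ≡ 1452^2 = 2108304 ≡ 1273
2461^8 ≡ 1273^2 = 1620529 ≡ 201
2461^16 ≡ 201^2 = 40401 ≡ 1102
2461^32 ≡ 1102^2 = 1214404 ≡ 2181
2461^64 ≡ 2181^2 = 4756761 ≡ 1582
2461^128 ≡ 1582^2 = 2502724 ≡ 2703
2461^256 ≡ 2703^2 = 7306209 ≡ 2641
2461^512 ≡ 2641^2 = 6974881 ≡ 820
2461^1024 ≡ 820^2 = 672400 ≡ 1294
1358 = 1024 + 256 + 64 + 8 + 4 + 2, so 2461^1358 ≡ 1294·2641·1582·201·1273·1452 ≡ 1359 (mod 3023)
2466·1359 = 3351294 ≡ 1810 (mod 3023)
1810 ≡ 1810 (mod 3023), so the signature is genuine.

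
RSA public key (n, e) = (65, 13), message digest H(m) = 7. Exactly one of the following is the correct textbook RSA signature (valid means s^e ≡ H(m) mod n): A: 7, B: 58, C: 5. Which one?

A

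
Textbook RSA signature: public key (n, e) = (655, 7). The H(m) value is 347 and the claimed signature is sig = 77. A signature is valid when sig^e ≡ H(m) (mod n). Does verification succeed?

fails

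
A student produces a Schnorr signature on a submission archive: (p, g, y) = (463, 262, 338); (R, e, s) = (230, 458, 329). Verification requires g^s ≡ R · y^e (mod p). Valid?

yes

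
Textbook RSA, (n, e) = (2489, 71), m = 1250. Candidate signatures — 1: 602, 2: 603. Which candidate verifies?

Candidate 1: 602^2 = 362404 ≡ 1499; 602^4 ≡ 1499^2 = 2247001 ≡ 1923; 602^8 ≡ 1923^2 = 3697929 ≡ 1764; 602^16 ≡ 1764^2 = 3111696 ≡ 446; 602^32 ≡ 446^2 = 198916 ≡ 2285; 602^64 ≡ 2285^2 = 5221225 ≡ 1792; 71 = 64 + 4 + 2 + 1, so 602^71 ≡ 1792·1923·1499·602 ≡ 1257 (mod 2489)
Candidate 2: 603^2 = 363609 ≡ 215; 603^4 ≡ 215^2 = 46225 ≡ 1423; 603^8 ≡ 1423^2 = 2024929 ≡ 1372; 603^16 ≡ 1372^2 = 1882384 ≡ 700; 603^32 ≡ 700^2 = 490000 ≡ 2156; 603^64 ≡ 2156^2 = 4648336 ≡ 1373; 71 = 64 + 4 + 2 + 1, so 603^71 ≡ 1373·1423·215·603 ≡ 1250 (mod 2489)
  → matches m = 1250

2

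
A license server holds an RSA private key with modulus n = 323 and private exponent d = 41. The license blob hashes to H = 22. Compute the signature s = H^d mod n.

H^2 ≡ 22^2 = 484 ≡ 161
H^4 ≡ 161^2 = 25921 ≡ 81
H^8 ≡ 81^2 = 6561 ≡ 101
H^16 ≡ 101^2 = 10201 ≡ 188
H^32 ≡ 188^2 = 35344 ≡ 137
41 = 32 + 8 + 1, so H^41 ≡ 137·101·22 ≡ 148 (mod 323)

148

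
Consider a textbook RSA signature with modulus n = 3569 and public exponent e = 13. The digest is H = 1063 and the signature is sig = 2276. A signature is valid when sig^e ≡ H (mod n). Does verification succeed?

passes

sig^2 ≡ 2276^2 = 5180176 ≡ 1557
sig^4 ≡ 1557^2 = 2424249 ≡ 898
sig^8 ≡ 898^2 = 806404 ≡ 3379
13 = 8 + 4 + 1, so sig^13 ≡ 3379·898·2276 ≡ 1063 (mod 3569)
Since 1063 equals the digest 1063, verification succeeds.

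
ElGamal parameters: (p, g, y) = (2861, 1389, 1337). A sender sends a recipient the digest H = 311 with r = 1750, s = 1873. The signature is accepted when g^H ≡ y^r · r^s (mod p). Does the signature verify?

verifies

Left side g^H mod p:
Squares mod 2861: 1389^1≡1389, 1389^2≡1007, 1389^4≡1255, 1389^8≡1475, 1389^16≡1265, 1389^32≡926, 1389^64≡2037, 1389^128≡919, 1389^256≡566
311 = 256 + 32 + 16 + 4 + 2 + 1, so 1389^311 ≡ 566·926·1265·1255·1007·1389 ≡ 19 (mod 2861)
Right side y^r · r^s mod p:
Squares mod 2861: 1337^1≡1337, 1337^2≡2305, 1337^4≡148, 1337^8≡1877, 1337^16≡1238, 1337^32≡2009, 1337^64≡2071, 1337^128≡402, 1337^256≡1388, 1337^512≡1091, 1337^1024≡105
1750 = 1024 + 512 + 128 + 64 + 16 + 4 + 2, so 1337^1750 ≡ 105·1091·402·2071·1238·148·2305 ≡ 2104 (mod 2861)
Squares mod 2861: 1750^1≡1750, 1750^2≡1230, 1750^4≡2292, 1750^8≡468, 1750^16≡1588, 1750^32≡1203, 1750^64≡2404, 1750^128≡2857, 1750^256≡16, 1750^512≡256, 1750^1024≡2594
1873 = 1024 + 512 + 256 + 64 + 16 + 1, so 1750^1873 ≡ 2594·256·16·2404·1588·1750 ≡ 839 (mod 2861)
2104·839 = 1765256 ≡ 19 (mod 2861)
19 ≡ 19 (mod 2861), so the signature is genuine.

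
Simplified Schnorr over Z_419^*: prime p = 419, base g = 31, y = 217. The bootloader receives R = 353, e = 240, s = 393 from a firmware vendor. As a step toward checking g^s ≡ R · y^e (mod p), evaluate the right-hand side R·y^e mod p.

385

Squares mod 419: 217^1≡217, 217^2≡161, 217^4≡362, 217^8≡316, 217^16≡134, 217^32≡358, 217^64≡369, 217^128≡405
240 = 128 + 64 + 32 + 16, so 217^240 ≡ 405·369·358·134 ≡ 64 (mod 419)
R · y^e ≡ 353·64 = 22592 ≡ 385 (mod 419)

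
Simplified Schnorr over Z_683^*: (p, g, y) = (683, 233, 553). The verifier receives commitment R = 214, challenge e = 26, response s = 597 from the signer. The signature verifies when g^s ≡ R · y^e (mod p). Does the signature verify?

does not verify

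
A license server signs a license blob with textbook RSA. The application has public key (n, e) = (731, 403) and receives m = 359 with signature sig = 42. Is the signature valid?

invalid

sig^2 ≡ 42^2 = 1764 ≡ 302
sig^4 ≡ 302^2 = 91204 ≡ 560
sig^8 ≡ 560^2 = 313600 ≡ 1
sig^16 ≡ 1^2 = 1
sig^32 ≡ 1^2 = 1
sig^64 ≡ 1^2 = 1
sig^128 ≡ 1^2 = 1
sig^256 ≡ 1^2 = 1
403 = 256 + 128 + 16 + 2 + 1, so sig^403 ≡ 1·1·1·302·42 ≡ 257 (mod 731)
257 ≠ 359, so verification fails.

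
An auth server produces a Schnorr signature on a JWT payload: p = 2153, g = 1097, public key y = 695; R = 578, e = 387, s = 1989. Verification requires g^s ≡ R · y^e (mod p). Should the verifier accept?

reject

g^s mod p:
1097^2 = 1203409 ≡ 2035
1097^4 ≡ 2035^2 = 4141225 ≡ 1006
1097^8 ≡ 1006^2 = 1012036 ≡ 126
1097^16 ≡ 126^2 = 15876 ≡ 805
1097^32 ≡ 805^2 = 648025 ≡ 2125
1097^64 ≡ 2125^2 = 4515625 ≡ 784
1097^128 ≡ 784^2 = 614656 ≡ 1051
1097^256 ≡ 1051^2 = 1104601 ≡ 112
1097^512 ≡ 112^2 = 12544 ≡ 1779
1097^1024 ≡ 1779^2 = 3164841 ≡ 2084
1989 = 1024 + 512 + 256 + 128 + 64 + 4 + 1, so 1097^1989 ≡ 2084·1779·112·1051·784·1006·1097 ≡ 454 (mod 2153)
R · y^e mod p:
695^2 = 483025 ≡ 753
695^4 ≡ 753^2 = 567009 ≡ 770
695^8 ≡ 770^2 = 592900 ≡ 825
695^16 ≡ 825^2 = 680625 ≡ 277
695^32 ≡ 277^2 = 76729 ≡ 1374
695^64 ≡ 1374^2 = 1887876 ≡ 1848
695^128 ≡ 1848^2 = 3415104 ≡ 446
695^256 ≡ 446^2 = 198916 ≡ 840
387 = 256 + 128 + 2 + 1, so 695^387 ≡ 840·446·753·695 ≡ 655 (mod 2153)
578·655 = 378590 ≡ 1815 (mod 2153)
454 ≠ 1815; the check fails.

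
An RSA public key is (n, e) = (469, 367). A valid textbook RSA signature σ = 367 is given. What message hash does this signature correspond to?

108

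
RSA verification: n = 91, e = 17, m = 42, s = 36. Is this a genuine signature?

forged

s^17 mod 91 = 43
The recovered value 43 does not match the digest 42.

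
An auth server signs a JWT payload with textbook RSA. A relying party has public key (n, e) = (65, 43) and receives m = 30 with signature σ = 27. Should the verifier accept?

reject

σ^2 ≡ 27^2 = 729 ≡ 14
σ^4 ≡ 14^2 = 196 ≡ 1
σ^8 ≡ 1^2 = 1
σ^16 ≡ 1^2 = 1
σ^32 ≡ 1^2 = 1
43 = 32 + 8 + 2 + 1, so σ^43 ≡ 1·1·14·27 ≡ 53 (mod 65)
53 ≠ 30, so verification fails.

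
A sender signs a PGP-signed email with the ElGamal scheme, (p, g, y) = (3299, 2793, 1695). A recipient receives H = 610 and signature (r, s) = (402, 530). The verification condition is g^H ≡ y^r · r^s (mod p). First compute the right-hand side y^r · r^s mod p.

Squares mod 3299: 1695^1≡1695, 1695^2≡2895, 1695^4≡1565, 1695^8≡1367, 1695^16≡1455, 1695^32≡2366, 1695^64≡2852, 1695^128≡1869, 1695^256≡2819
402 = 256 + 128 + 16 + 2, so 1695^402 ≡ 2819·1869·1455·2895 ≡ 978 (mod 3299)
Squares mod 3299: 402^1≡402, 402^2≡3252, 402^4≡2209, 402^8≡460, 402^16≡464, 402^32≡861, 402^64≡2345, 402^128≡2891, 402^256≡1514, 402^512≡2690
530 = 512 + 16 + 2, so 402^530 ≡ 2690·464·3252 ≡ 2597 (mod 3299)
y^r · r^s ≡ 978·2597 = 2539866 ≡ 2935 (mod 3299)

2935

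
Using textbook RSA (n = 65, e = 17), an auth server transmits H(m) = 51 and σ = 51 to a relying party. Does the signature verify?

verifies

σ^17 mod 65 = 51
σ^17 mod 65 = 51 matches H(m).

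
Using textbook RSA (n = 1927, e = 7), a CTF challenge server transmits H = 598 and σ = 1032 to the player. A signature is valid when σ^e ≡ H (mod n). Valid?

σ^2 ≡ 1032^2 = 1065024 ≡ 1320
σ^4 ≡ 1320^2 = 1742400 ≡ 392
7 = 4 + 2 + 1, so σ^7 ≡ 392·1320·1032 ≡ 1329 (mod 1927)
σ^7 mod 1927 = 1329, but H = 598.

no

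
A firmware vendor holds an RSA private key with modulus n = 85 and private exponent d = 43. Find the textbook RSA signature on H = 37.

H^2 ≡ 37^2 = 1369 ≡ 9
H^4 ≡ 9^2 = 81
H^8 ≡ 81^2 = 6561 ≡ 16
H^16 ≡ 16^2 = 256 ≡ 1
H^32 ≡ 1^2 = 1
43 = 32 + 8 + 2 + 1, so H^43 ≡ 1·16·9·37 ≡ 58 (mod 85)

58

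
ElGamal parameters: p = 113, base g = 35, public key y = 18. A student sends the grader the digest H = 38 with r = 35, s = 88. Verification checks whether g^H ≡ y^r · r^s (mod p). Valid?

Left side g^H mod p:
35^2 = 1225 ≡ 95
35^4 ≡ 95^2 = 9025 ≡ 98
35^8 ≡ 98^2 = 9604 ≡ 112
35^16 ≡ 112^2 = 12544 ≡ 1
35^32 ≡ 1^2 = 1
38 = 32 + 4 + 2, so 35^38 ≡ 1·98·95 ≡ 44 (mod 113)
Right side y^r · r^s mod p:
18^2 = 324 ≡ 98
18^4 ≡ 98^2 = 9604 ≡ 112
18^8 ≡ 112^2 = 12544 ≡ 1
18^16 ≡ 1^2 = 1
18^32 ≡ 1^2 = 1
35 = 32 + 2 + 1, so 18^35 ≡ 1·98·18 ≡ 69 (mod 113)
35^2 = 1225 ≡ 95
35^4 ≡ 95^2 = 9025 ≡ 98
35^8 ≡ 98^2 = 9604 ≡ 112
35^16 ≡ 112^2 = 12544 ≡ 1
35^32 ≡ 1^2 = 1
35^64 ≡ 1^2 = 1
88 = 64 + 16 + 8, so 35^88 ≡ 1·1·112 ≡ 112 (mod 113)
69·112 = 7728 ≡ 44 (mod 113)
44 ≡ 44 (mod 113), so the signature is genuine.

yes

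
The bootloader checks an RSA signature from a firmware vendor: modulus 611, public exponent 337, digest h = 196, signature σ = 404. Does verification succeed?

σ^337 mod 611 = 196
Since 196 equals the digest 196, verification succeeds.

passes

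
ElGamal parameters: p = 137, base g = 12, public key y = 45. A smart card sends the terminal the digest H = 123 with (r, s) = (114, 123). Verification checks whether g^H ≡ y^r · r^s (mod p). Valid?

Left side g^H mod p:
12^2 = 144 ≡ 7
12^4 ≡ 7^2 = 49
12^8 ≡ 49^2 = 2401 ≡ 72
12^16 ≡ 72^2 = 5184 ≡ 115
12^32 ≡ 115^2 = 13225 ≡ 73
12^64 ≡ 73^2 = 5329 ≡ 123
123 = 64 + 32 + 16 + 8 + 2 + 1, so 12^123 ≡ 123·73·115·72·7·12 ≡ 46 (mod 137)
Right side y^r · r^s mod p:
45^2 = 2025 ≡ 107
45^4 ≡ 107^2 = 11449 ≡ 78
45^8 ≡ 78^2 = 6084 ≡ 56
45^16 ≡ 56^2 = 3136 ≡ 122
45^32 ≡ 122^2 = 14884 ≡ 88
45^64 ≡ 88^2 = 7744 ≡ 72
114 = 64 + 32 + 16 + 2, so 45^114 ≡ 72·88·122·107 ≡ 93 (mod 137)
114^2 = 12996 ≡ 118
114^4 ≡ 118^2 = 13924 ≡ 87
114^8 ≡ 87^2 = 7569 ≡ 34
114^16 ≡ 34^2 = 1156 ≡ 60
114^32 ≡ 60^2 = 3600 ≡ 38
114^64 ≡ 38^2 = 1444 ≡ 74
123 = 64 + 32 + 16 + 8 + 2 + 1, so 114^123 ≡ 74·38·60·34·118·114 ≡ 5 (mod 137)
93·5 = 465 ≡ 54 (mod 137)
46 ≠ 54, so verification fails.

no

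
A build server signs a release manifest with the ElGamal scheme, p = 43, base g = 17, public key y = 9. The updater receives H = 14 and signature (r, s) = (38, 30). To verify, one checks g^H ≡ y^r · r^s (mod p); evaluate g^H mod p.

6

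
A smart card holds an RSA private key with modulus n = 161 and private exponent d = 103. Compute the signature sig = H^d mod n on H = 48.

H^2 ≡ 48^2 = 2304 ≡ 50
H^4 ≡ 50^2 = 2500 ≡ 85
H^8 ≡ 85^2 = 7225 ≡ 141
H^16 ≡ 141^2 = 19881 ≡ 78
H^32 ≡ 78^2 = 6084 ≡ 127
H^64 ≡ 127^2 = 16129 ≡ 29
103 = 64 + 32 + 4 + 2 + 1, so H^103 ≡ 29·127·85·50·48 ≡ 62 (mod 161)

62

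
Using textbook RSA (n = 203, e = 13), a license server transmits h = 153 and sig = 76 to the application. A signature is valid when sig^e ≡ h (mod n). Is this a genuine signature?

genuine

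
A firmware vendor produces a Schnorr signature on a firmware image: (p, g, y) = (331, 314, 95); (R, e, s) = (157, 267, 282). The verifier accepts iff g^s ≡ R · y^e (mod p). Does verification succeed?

fails

g^s mod p:
314^2 = 98596 ≡ 289
314^4 ≡ 289^2 = 83521 ≡ 109
314^8 ≡ 109^2 = 11881 ≡ 296
314^16 ≡ 296^2 = 87616 ≡ 232
314^32 ≡ 232^2 = 53824 ≡ 202
314^64 ≡ 202^2 = 40804 ≡ 91
314^128 ≡ 91^2 = 8281 ≡ 6
314^256 ≡ 6^2 = 36
282 = 256 + 16 + 8 + 2, so 314^282 ≡ 36·232·296·289 ≡ 319 (mod 331)
R · y^e mod p:
95^2 = 9025 ≡ 88
95^4 ≡ 88^2 = 7744 ≡ 131
95^8 ≡ 131^2 = 17161 ≡ 280
95^16 ≡ 280^2 = 78400 ≡ 284
95^32 ≡ 284^2 = 80656 ≡ 223
95^64 ≡ 223^2 = 49729 ≡ 79
95^128 ≡ 79^2 = 6241 ≡ 283
95^256 ≡ 283^2 = 80089 ≡ 318
267 = 256 + 8 + 2 + 1, so 95^267 ≡ 318·280·88·95 ≡ 85 (mod 331)
157·85 = 13345 ≡ 105 (mod 331)
319 ≠ 105; the check fails.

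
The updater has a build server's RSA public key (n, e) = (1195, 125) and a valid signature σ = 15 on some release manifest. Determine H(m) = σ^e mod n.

Squares mod 1195: σ^1≡15, σ^2≡225, σ^4≡435, σ^8≡415, σ^16≡145, σ^32≡710, σ^64≡1005
125 = 64 + 32 + 16 + 8 + 4 + 1, so σ^125 ≡ 1005·710·145·415·435·15 ≡ 1080 (mod 1195)

1080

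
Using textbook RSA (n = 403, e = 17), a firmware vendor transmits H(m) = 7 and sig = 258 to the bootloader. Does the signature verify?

sig^2 ≡ 258^2 = 66564 ≡ 69
sig^4 ≡ 69^2 = 4761 ≡ 328
sig^8 ≡ 328^2 = 107584 ≡ 386
sig^16 ≡ 386^2 = 148996 ≡ 289
17 = 16 + 1, so sig^17 ≡ 289·258 ≡ 7 (mod 403)
sig^17 mod 403 = 7 matches H(m).

verifies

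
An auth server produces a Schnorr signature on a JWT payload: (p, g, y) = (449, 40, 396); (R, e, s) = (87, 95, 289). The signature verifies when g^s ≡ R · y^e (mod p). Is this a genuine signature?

g^s mod p:
40^2 = 1600 ≡ 253
40^4 ≡ 253^2 = 64009 ≡ 251
40^8 ≡ 251^2 = 63001 ≡ 141
40^16 ≡ 141^2 = 19881 ≡ 125
40^32 ≡ 125^2 = 15625 ≡ 359
40^64 ≡ 359^2 = 128881 ≡ 18
40^128 ≡ 18^2 = 324
40^256 ≡ 324^2 = 104976 ≡ 359
289 = 256 + 32 + 1, so 40^289 ≡ 359·359·40 ≡ 271 (mod 449)
R · y^e mod p:
396^2 = 156816 ≡ 115
396^4 ≡ 115^2 = 13225 ≡ 204
396^8 ≡ 204^2 = 41616 ≡ 308
396^16 ≡ 308^2 = 94864 ≡ 125
396^32 ≡ 125^2 = 15625 ≡ 359
396^64 ≡ 359^2 = 128881 ≡ 18
95 = 64 + 16 + 8 + 4 + 2 + 1, so 396^95 ≡ 18·125·308·204·115·396 ≡ 200 (mod 449)
87·200 = 17400 ≡ 338 (mod 449)
271 ≠ 338; the check fails.

forged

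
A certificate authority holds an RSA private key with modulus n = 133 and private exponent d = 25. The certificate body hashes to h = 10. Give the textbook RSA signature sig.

129

Squares mod 133: h^1≡10, h^2≡100, h^4≡25, h^8≡93, h^16≡4
25 = 16 + 8 + 1, so h^25 ≡ 4·93·10 ≡ 129 (mod 133)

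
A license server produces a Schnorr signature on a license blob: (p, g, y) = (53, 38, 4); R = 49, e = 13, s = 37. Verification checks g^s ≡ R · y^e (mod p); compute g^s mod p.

38^2 = 1444 ≡ 13
38^4 ≡ 13^2 = 169 ≡ 10
38^8 ≡ 10^2 = 100 ≡ 47
38^16 ≡ 47^2 = 2209 ≡ 36
38^32 ≡ 36^2 = 1296 ≡ 24
37 = 32 + 4 + 1, so 38^37 ≡ 24·10·38 ≡ 4 (mod 53)

4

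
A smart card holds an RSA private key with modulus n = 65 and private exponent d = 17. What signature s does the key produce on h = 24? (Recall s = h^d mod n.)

h^2 ≡ 24^2 = 576 ≡ 56
h^4 ≡ 56^2 = 3136 ≡ 16
h^8 ≡ 16^2 = 256 ≡ 61
h^16 ≡ 61^2 = 3721 ≡ 16
17 = 16 + 1, so h^17 ≡ 16·24 ≡ 59 (mod 65)

59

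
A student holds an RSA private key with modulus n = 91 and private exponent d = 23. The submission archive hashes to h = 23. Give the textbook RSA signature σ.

4

Squares mod 91: h^1≡23, h^2≡74, h^4≡16, h^8≡74, h^16≡16
23 = 16 + 4 + 2 + 1, so h^23 ≡ 16·16·74·23 ≡ 4 (mod 91)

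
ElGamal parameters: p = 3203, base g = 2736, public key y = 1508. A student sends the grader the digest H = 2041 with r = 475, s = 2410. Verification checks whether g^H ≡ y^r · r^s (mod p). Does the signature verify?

verifies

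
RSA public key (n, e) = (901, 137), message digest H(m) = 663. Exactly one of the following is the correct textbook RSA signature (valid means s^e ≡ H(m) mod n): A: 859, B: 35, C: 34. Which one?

C

Candidate A: Squares mod 901: 859^1≡859, 859^2≡863, 859^4≡543, 859^8≡222, 859^16≡630, 859^32≡460, 859^64≡766, 859^128≡205; 137 = 128 + 8 + 1, so 859^137 ≡ 205·222·859 ≡ 502 (mod 901)
Candidate B: Squares mod 901: 35^1≡35, 35^2≡324, 35^4≡460, 35^8≡766, 35^16≡205, 35^32≡579, 35^64≡69, 35^128≡256; 137 = 128 + 8 + 1, so 35^137 ≡ 256·766·35 ≡ 443 (mod 901)
Candidate C: Squares mod 901: 34^1≡34, 34^2≡255, 34^4≡153, 34^8≡884, 34^16≡289, 34^32≡629, 34^64≡102, 34^128≡493; 137 = 128 + 8 + 1, so 34^137 ≡ 493·884·34 ≡ 663 (mod 901)
  → matches H(m) = 663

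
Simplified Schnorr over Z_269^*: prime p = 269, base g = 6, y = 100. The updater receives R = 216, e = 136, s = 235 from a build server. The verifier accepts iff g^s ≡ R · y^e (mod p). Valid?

no

g^s mod p:
Squares mod 269: 6^1≡6, 6^2≡36, 6^4≡220, 6^8≡249, 6^16≡131, 6^32≡214, 6^64≡66, 6^128≡52
235 = 128 + 64 + 32 + 8 + 2 + 1, so 6^235 ≡ 52·66·214·249·36·6 ≡ 97 (mod 269)
R · y^e mod p:
Squares mod 269: 100^1≡100, 100^2≡47, 100^4≡57, 100^8≡21, 100^16≡172, 100^32≡263, 100^64≡36, 100^128≡220
136 = 128 + 8, so 100^136 ≡ 220·21 ≡ 47 (mod 269)
216·47 = 10152 ≡ 199 (mod 269)
97 ≠ 199; the check fails.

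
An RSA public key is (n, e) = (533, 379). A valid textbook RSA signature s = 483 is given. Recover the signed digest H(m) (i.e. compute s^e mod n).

50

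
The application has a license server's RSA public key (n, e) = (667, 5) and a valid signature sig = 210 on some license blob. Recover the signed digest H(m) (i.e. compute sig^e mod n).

335

sig^2 ≡ 210^2 = 44100 ≡ 78
sig^4 ≡ 78^2 = 6084 ≡ 81
5 = 4 + 1, so sig^5 ≡ 81·210 ≡ 335 (mod 667)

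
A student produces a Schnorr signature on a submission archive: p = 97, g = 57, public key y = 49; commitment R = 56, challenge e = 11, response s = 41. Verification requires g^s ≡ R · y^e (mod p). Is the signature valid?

valid

g^s mod p:
57^2 = 3249 ≡ 48
57^4 ≡ 48^2 = 2304 ≡ 73
57^8 ≡ 73^2 = 5329 ≡ 91
57^16 ≡ 91^2 = 8281 ≡ 36
57^32 ≡ 36^2 = 1296 ≡ 35
41 = 32 + 8 + 1, so 57^41 ≡ 35·91·57 ≡ 58 (mod 97)
R · y^e mod p:
49^2 = 2401 ≡ 73
49^4 ≡ 73^2 = 5329 ≡ 91
49^8 ≡ 91^2 = 8281 ≡ 36
11 = 8 + 2 + 1, so 49^11 ≡ 36·73·49 ≡ 53 (mod 97)
56·53 = 2968 ≡ 58 (mod 97)
58 ≡ 58 (mod 97); signature holds.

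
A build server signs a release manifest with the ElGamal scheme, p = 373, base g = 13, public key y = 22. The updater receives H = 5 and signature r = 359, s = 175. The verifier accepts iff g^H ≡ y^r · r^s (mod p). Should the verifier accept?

reject

Left side g^H mod p:
13^5 mod 373 = 158
Right side y^r · r^s mod p:
22^359 mod 373 = 87
359^175 mod 373 = 110
87·110 = 9570 ≡ 245 (mod 373)
158 ≠ 245, so verification fails.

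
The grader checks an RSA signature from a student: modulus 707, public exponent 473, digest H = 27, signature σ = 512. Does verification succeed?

σ^2 ≡ 512^2 = 262144 ≡ 554
σ^4 ≡ 554^2 = 306916 ≡ 78
σ^8 ≡ 78^2 = 6084 ≡ 428
σ^16 ≡ 428^2 = 183184 ≡ 71
σ^32 ≡ 71^2 = 5041 ≡ 92
σ^64 ≡ 92^2 = 8464 ≡ 687
σ^128 ≡ 687^2 = 471969 ≡ 400
σ^256 ≡ 400^2 = 160000 ≡ 218
473 = 256 + 128 + 64 + 16 + 8 + 1, so σ^473 ≡ 218·400·687·71·428·512 ≡ 680 (mod 707)
680 ≠ 27, so verification fails.

fails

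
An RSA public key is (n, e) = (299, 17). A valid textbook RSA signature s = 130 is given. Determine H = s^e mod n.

s^2 ≡ 130^2 = 16900 ≡ 156
s^4 ≡ 156^2 = 24336 ≡ 117
s^8 ≡ 117^2 = 13689 ≡ 234
s^16 ≡ 234^2 = 54756 ≡ 39
17 = 16 + 1, so s^17 ≡ 39·130 ≡ 286 (mod 299)

286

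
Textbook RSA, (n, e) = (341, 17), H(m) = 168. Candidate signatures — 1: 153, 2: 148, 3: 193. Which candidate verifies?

2

Candidate 1: Squares mod 341: 153^1≡153, 153^2≡221, 153^4≡78, 153^8≡287, 153^16≡188; 17 = 16 + 1, so 153^17 ≡ 188·153 ≡ 120 (mod 341)
Candidate 2: Squares mod 341: 148^1≡148, 148^2≡80, 148^4≡262, 148^8≡103, 148^16≡38; 17 = 16 + 1, so 148^17 ≡ 38·148 ≡ 168 (mod 341)
  → matches H(m) = 168
Candidate 3: Squares mod 341: 193^1≡193, 193^2≡80, 193^4≡262, 193^8≡103, 193^16≡38; 17 = 16 + 1, so 193^17 ≡ 38·193 ≡ 173 (mod 341)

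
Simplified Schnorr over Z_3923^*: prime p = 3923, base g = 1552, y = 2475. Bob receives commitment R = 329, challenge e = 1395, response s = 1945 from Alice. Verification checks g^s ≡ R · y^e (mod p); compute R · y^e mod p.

2475^2 = 6125625 ≡ 1822
2475^4 ≡ 1822^2 = 3319684 ≡ 826
2475^8 ≡ 826^2 = 682276 ≡ 3597
2475^16 ≡ 3597^2 = 12938409 ≡ 355
2475^32 ≡ 355^2 = 126025 ≡ 489
2475^64 ≡ 489^2 = 239121 ≡ 3741
2475^128 ≡ 3741^2 = 13995081 ≡ 1740
2475^256 ≡ 1740^2 = 3027600 ≡ 2967
2475^512 ≡ 2967^2 = 8803089 ≡ 3800
2475^1024 ≡ 3800^2 = 14440000 ≡ 3360
1395 = 1024 + 256 + 64 + 32 + 16 + 2 + 1, so 2475^1395 ≡ 3360·2967·3741·489·355·1822·2475 ≡ 1401 (mod 3923)
R · y^e ≡ 329·1401 = 460929 ≡ 1938 (mod 3923)

1938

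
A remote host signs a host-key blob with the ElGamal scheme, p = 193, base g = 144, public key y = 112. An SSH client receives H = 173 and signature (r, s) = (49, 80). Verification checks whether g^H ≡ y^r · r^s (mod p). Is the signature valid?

valid

Left side g^H mod p:
144^173 mod 193 = 130
Right side y^r · r^s mod p:
112^49 mod 193 = 112
49^80 mod 193 = 108
112·108 = 12096 ≡ 130 (mod 193)
130 ≡ 130 (mod 193), so the signature is genuine.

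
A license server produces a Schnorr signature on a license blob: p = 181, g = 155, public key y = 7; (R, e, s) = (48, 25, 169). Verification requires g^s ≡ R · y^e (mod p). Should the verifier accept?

g^s mod p:
155^2 = 24025 ≡ 133
155^4 ≡ 133^2 = 17689 ≡ 132
155^8 ≡ 132^2 = 17424 ≡ 48
155^16 ≡ 48^2 = 2304 ≡ 132
155^32 ≡ 132^2 = 17424 ≡ 48
155^64 ≡ 48^2 = 2304 ≡ 132
155^128 ≡ 132^2 = 17424 ≡ 48
169 = 128 + 32 + 8 + 1, so 155^169 ≡ 48·48·48·155 ≡ 155 (mod 181)
R · y^e mod p:
7^2 = 49
7^4 ≡ 49^2 = 2401 ≡ 48
7^8 ≡ 48^2 = 2304 ≡ 132
7^16 ≡ 132^2 = 17424 ≡ 48
25 = 16 + 8 + 1, so 7^25 ≡ 48·132·7 ≡ 7 (mod 181)
48·7 = 336 ≡ 155 (mod 181)
155 ≡ 155 (mod 181); signature holds.

accept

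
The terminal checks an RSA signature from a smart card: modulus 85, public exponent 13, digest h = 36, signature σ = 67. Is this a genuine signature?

forged

σ^2 ≡ 67^2 = 4489 ≡ 69
σ^4 ≡ 69^2 = 4761 ≡ 1
σ^8 ≡ 1^2 = 1
13 = 8 + 4 + 1, so σ^13 ≡ 1·1·67 ≡ 67 (mod 85)
The recovered value 67 does not match the digest 36.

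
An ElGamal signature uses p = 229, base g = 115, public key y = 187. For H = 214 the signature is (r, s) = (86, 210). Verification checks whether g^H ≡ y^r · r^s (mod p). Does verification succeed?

Left side g^H mod p:
Squares mod 229: 115^1≡115, 115^2≡172, 115^4≡43, 115^8≡17, 115^16≡60, 115^32≡165, 115^64≡203, 115^128≡218
214 = 128 + 64 + 16 + 4 + 2, so 115^214 ≡ 218·203·60·43·172 ≡ 125 (mod 229)
Right side y^r · r^s mod p:
Squares mod 229: 187^1≡187, 187^2≡161, 187^4≡44, 187^8≡104, 187^16≡53, 187^32≡61, 187^64≡57
86 = 64 + 16 + 4 + 2, so 187^86 ≡ 57·53·44·161 ≡ 27 (mod 229)
Squares mod 229: 86^1≡86, 86^2≡68, 86^4≡44, 86^8≡104, 86^16≡53, 86^32≡61, 86^64≡57, 86^128≡43
210 = 128 + 64 + 16 + 2, so 86^210 ≡ 43·57·53·68 ≡ 187 (mod 229)
27·187 = 5049 ≡ 11 (mod 229)
125 ≠ 11, so verification fails.

fails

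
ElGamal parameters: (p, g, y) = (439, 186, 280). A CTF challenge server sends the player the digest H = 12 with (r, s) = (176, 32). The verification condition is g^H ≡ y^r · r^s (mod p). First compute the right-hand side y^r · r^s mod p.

280^176 mod 439 = 416
176^32 mod 439 = 20
y^r · r^s ≡ 416·20 = 8320 ≡ 418 (mod 439)

418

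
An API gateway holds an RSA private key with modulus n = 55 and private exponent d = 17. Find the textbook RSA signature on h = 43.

Squares mod 55: h^1≡43, h^2≡34, h^4≡1, h^8≡1, h^16≡1
17 = 16 + 1, so h^17 ≡ 1·43 ≡ 43 (mod 55)

43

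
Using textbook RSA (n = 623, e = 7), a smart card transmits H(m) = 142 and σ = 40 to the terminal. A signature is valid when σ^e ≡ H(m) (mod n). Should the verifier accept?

Squares mod 623: σ^1≡40, σ^2≡354, σ^4≡93
7 = 4 + 2 + 1, so σ^7 ≡ 93·354·40 ≡ 481 (mod 623)
σ^7 mod 623 = 481, but H(m) = 142.

reject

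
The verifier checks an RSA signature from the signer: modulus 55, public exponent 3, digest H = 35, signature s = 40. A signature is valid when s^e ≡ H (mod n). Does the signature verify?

s^2 ≡ 40^2 = 1600 ≡ 5
3 = 2 + 1, so s^3 ≡ 5·40 ≡ 35 (mod 55)
Since 35 equals the digest 35, verification succeeds.

verifies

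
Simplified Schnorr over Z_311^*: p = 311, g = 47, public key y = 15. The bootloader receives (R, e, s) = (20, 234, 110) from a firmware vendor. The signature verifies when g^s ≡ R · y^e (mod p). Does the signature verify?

verifies

g^s mod p:
47^2 = 2209 ≡ 32
47^4 ≡ 32^2 = 1024 ≡ 91
47^8 ≡ 91^2 = 8281 ≡ 195
47^16 ≡ 195^2 = 38025 ≡ 83
47^32 ≡ 83^2 = 6889 ≡ 47
47^64 ≡ 47^2 = 2209 ≡ 32
110 = 64 + 32 + 8 + 4 + 2, so 47^110 ≡ 32·47·195·91·32 ≡ 169 (mod 311)
R · y^e mod p:
15^2 = 225
15^4 ≡ 225^2 = 50625 ≡ 243
15^8 ≡ 243^2 = 59049 ≡ 270
15^16 ≡ 270^2 = 72900 ≡ 126
15^32 ≡ 126^2 = 15876 ≡ 15
15^64 ≡ 15^2 = 225
15^128 ≡ 225^2 = 50625 ≡ 243
234 = 128 + 64 + 32 + 8 + 2, so 15^234 ≡ 243·225·15·270·225 ≡ 24 (mod 311)
20·24 = 480 ≡ 169 (mod 311)
169 ≡ 169 (mod 311); signature holds.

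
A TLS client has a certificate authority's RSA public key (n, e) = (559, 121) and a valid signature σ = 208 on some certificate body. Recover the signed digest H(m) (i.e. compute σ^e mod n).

208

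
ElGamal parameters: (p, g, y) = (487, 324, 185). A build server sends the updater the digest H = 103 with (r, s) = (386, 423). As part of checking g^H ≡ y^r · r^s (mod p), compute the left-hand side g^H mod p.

354

324^2 = 104976 ≡ 271
324^4 ≡ 271^2 = 73441 ≡ 391
324^8 ≡ 391^2 = 152881 ≡ 450
324^16 ≡ 450^2 = 202500 ≡ 395
324^32 ≡ 395^2 = 156025 ≡ 185
324^64 ≡ 185^2 = 34225 ≡ 135
103 = 64 + 32 + 4 + 2 + 1, so 324^103 ≡ 135·185·391·271·324 ≡ 354 (mod 487)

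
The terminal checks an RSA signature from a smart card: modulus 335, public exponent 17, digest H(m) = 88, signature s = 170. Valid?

no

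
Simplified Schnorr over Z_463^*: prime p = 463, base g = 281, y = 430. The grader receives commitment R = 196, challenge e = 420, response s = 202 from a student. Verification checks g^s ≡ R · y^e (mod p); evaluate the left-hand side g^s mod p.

196

281^202 mod 463 = 196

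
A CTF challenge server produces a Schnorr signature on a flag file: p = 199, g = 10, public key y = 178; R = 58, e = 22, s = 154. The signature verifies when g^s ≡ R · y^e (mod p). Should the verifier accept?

g^s mod p:
Squares mod 199: 10^1≡10, 10^2≡100, 10^4≡50, 10^8≡112, 10^16≡7, 10^32≡49, 10^64≡13, 10^128≡169
154 = 128 + 16 + 8 + 2, so 10^154 ≡ 169·7·112·100 ≡ 180 (mod 199)
R · y^e mod p:
Squares mod 199: 178^1≡178, 178^2≡43, 178^4≡58, 178^8≡180, 178^16≡162
22 = 16 + 4 + 2, so 178^22 ≡ 162·58·43 ≡ 58 (mod 199)
58·58 = 3364 ≡ 180 (mod 199)
180 ≡ 180 (mod 199); signature holds.

accept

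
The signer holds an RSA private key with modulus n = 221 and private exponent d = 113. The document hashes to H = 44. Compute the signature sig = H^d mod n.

44

Squares mod 221: H^1≡44, H^2≡168, H^4≡157, H^8≡118, H^16≡1, H^32≡1, H^64≡1
113 = 64 + 32 + 16 + 1, so H^113 ≡ 1·1·1·44 ≡ 44 (mod 221)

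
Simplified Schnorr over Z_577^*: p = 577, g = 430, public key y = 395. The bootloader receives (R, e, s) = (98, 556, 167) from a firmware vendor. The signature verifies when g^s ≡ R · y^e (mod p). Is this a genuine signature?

g^s mod p:
430^2 = 184900 ≡ 260
430^4 ≡ 260^2 = 67600 ≡ 91
430^8 ≡ 91^2 = 8281 ≡ 203
430^16 ≡ 203^2 = 41209 ≡ 242
430^32 ≡ 242^2 = 58564 ≡ 287
430^64 ≡ 287^2 = 82369 ≡ 435
430^128 ≡ 435^2 = 189225 ≡ 546
167 = 128 + 32 + 4 + 2 + 1, so 430^167 ≡ 546·287·91·260·430 ≡ 554 (mod 577)
R · y^e mod p:
395^2 = 156025 ≡ 235
395^4 ≡ 235^2 = 55225 ≡ 410
395^8 ≡ 410^2 = 168100 ≡ 193
395^16 ≡ 193^2 = 37249 ≡ 321
395^32 ≡ 321^2 = 103041 ≡ 335
395^64 ≡ 335^2 = 112225 ≡ 287
395^128 ≡ 287^2 = 82369 ≡ 435
395^256 ≡ 435^2 = 189225 ≡ 546
395^512 ≡ 546^2 = 298116 ≡ 384
556 = 512 + 32 + 8 + 4, so 395^556 ≡ 384·335·193·410 ≡ 374 (mod 577)
98·374 = 36652 ≡ 301 (mod 577)
554 ≠ 301; the check fails.

forged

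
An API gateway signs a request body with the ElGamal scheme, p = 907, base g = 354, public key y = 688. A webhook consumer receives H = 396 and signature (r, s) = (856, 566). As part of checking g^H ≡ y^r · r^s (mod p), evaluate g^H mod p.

Squares mod 907: 354^1≡354, 354^2≡150, 354^4≡732, 354^8≡694, 354^16≡19, 354^32≡361, 354^64≡620, 354^128≡739, 354^256≡107
396 = 256 + 128 + 8 + 4, so 354^396 ≡ 107·739·694·732 ≡ 827 (mod 907)

827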